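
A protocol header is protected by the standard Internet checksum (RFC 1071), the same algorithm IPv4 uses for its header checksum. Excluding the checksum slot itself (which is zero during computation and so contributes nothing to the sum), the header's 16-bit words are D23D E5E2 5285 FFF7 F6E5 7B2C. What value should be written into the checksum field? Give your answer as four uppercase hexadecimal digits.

834F

One's-complement addition (fold any carry out of bit 15 back into bit 0):
  0xD23D + 0xE5E2 = 0x1B81F → wrap carry → 0xB820
  0xB820 + 0x5285 = 0x10AA5 → wrap carry → 0x0AA6
  0x0AA6 + 0xFFF7 = 0x10A9D → wrap carry → 0x0A9E
  0x0A9E + 0xF6E5 = 0x10183 → wrap carry → 0x0184
  0x0184 + 0x7B2C = 0x07CB0
One's-complement sum = 0x7CB0.
Checksum = ~0x7CB0 & 0xFFFF = 0x834F.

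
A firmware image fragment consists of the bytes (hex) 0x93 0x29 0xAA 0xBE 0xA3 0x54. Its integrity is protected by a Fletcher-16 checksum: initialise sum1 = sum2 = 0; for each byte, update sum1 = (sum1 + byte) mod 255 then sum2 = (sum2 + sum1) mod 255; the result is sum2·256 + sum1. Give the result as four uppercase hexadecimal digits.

Running sums (mod 255):
  after byte 0 (0x93): sum1=147, sum2=147
  after byte 1 (0x29): sum1=188, sum2=80
  after byte 2 (0xAA): sum1=103, sum2=183
  after byte 3 (0xBE): sum1=38, sum2=221
  after byte 4 (0xA3): sum1=201, sum2=167
  after byte 5 (0x54): sum1=30, sum2=197
Checksum = sum2·256 + sum1 = 197·256 + 30 = 50462 = 0xC51E.

C51E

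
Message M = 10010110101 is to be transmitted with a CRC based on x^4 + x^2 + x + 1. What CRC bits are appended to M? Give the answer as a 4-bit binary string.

1100

Append 4 zeros: 100101101010000. Divide by 10111 (XOR where the leading bit is 1):
  pos 0: 10010 XOR 10111 = 00101
  pos 2: 10111 XOR 10111 = 00000
  pos 8: 10100 XOR 10111 = 00011
Remainder (last 4 bits) = 1100. This is the CRC / FCS.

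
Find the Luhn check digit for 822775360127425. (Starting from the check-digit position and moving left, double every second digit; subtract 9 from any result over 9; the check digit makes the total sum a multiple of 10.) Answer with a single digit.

Partial digits right→left: 5 2 4 7 2 1 0 6 3 5 7 7 2 2 8
Double every second digit counting from the check-digit position (so the 1st, 3rd, 5th, ... of the partial from the right).
  doubled (with −9 where >9): 1 8 4 0 6 5 4 7 → sum 35
  kept as-is: 2 7 1 6 5 7 2 → sum 30
Total = 35 + 30 = 65.
Check digit = (10 − (65 mod 10)) mod 10 = 5.

5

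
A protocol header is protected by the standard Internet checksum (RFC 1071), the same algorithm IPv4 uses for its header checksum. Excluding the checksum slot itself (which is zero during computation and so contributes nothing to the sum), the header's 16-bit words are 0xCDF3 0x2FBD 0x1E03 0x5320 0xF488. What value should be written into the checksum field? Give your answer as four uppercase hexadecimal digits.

One's-complement addition (fold any carry out of bit 15 back into bit 0):
  0xCDF3 + 0x2FBD = 0x0FDB0
  0xFDB0 + 0x1E03 = 0x11BB3 → wrap carry → 0x1BB4
  0x1BB4 + 0x5320 = 0x06ED4
  0x6ED4 + 0xF488 = 0x1635C → wrap carry → 0x635D
One's-complement sum = 0x635D.
Checksum = ~0x635D & 0xFFFF = 0x9CA2.

9CA2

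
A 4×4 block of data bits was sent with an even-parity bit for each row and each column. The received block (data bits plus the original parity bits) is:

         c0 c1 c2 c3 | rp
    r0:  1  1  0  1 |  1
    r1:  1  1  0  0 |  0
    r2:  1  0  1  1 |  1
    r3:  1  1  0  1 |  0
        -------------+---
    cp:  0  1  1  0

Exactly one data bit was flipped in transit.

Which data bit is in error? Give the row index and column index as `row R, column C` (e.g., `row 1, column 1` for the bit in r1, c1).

Recompute each row's even parity and compare to rp:
  r0: data parity 1, sent rp 1 → ok
  r1: data parity 0, sent rp 0 → ok
  r2: data parity 1, sent rp 1 → ok
  r3: data parity 1, sent rp 0 → mismatch
Recompute each column's even parity and compare to cp:
  c0: data parity 0, sent cp 0 → ok
  c1: data parity 1, sent cp 1 → ok
  c2: data parity 1, sent cp 1 → ok
  c3: data parity 1, sent cp 0 → mismatch
Exactly one row (r3) and one column (c3) fail → the flipped bit is at their intersection.

row 3, column 3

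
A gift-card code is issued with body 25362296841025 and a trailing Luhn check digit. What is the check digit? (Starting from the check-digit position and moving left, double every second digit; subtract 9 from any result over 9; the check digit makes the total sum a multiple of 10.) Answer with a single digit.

Partial digits right→left: 5 2 0 1 4 8 6 9 2 2 6 3 5 2
Double every second digit counting from the check-digit position (so the 1st, 3rd, 5th, ... of the partial from the right).
  doubled (with −9 where >9): 1 0 8 3 4 3 1 → sum 20
  kept as-is: 2 1 8 9 2 3 2 → sum 27
Total = 20 + 27 = 47.
Check digit = (10 − (47 mod 10)) mod 10 = 3.

3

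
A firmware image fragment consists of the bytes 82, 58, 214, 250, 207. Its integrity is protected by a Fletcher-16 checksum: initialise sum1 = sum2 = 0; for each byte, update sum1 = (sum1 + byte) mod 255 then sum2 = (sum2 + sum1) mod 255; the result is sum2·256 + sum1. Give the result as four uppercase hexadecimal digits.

CE2E

Running sums (mod 255):
  after byte 0 (82): sum1=82, sum2=82
  after byte 1 (58): sum1=140, sum2=222
  after byte 2 (214): sum1=99, sum2=66
  after byte 3 (250): sum1=94, sum2=160
  after byte 4 (207): sum1=46, sum2=206
Checksum = sum2·256 + sum1 = 206·256 + 46 = 52782 = 0xCE2E.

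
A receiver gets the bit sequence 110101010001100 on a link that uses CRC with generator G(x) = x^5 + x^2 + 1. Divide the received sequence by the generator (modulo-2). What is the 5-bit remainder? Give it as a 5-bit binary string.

00100

Modulo-2 division of 110101010001100 by 100101:
  pos 0: 110101 XOR 100101 = 010000
  pos 1: 100000 XOR 100101 = 000101
  pos 4: 101100 XOR 100101 = 001001
  pos 6: 100101 XOR 100101 = 000000
Remainder = 00100 (nonzero — an error is detected).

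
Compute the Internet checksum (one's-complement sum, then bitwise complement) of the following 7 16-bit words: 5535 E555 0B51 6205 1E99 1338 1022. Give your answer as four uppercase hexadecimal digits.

One's-complement addition (fold any carry out of bit 15 back into bit 0):
  0x5535 + 0xE555 = 0x13A8A → wrap carry → 0x3A8B
  0x3A8B + 0x0B51 = 0x045DC
  0x45DC + 0x6205 = 0x0A7E1
  0xA7E1 + 0x1E99 = 0x0C67A
  0xC67A + 0x1338 = 0x0D9B2
  0xD9B2 + 0x1022 = 0x0E9D4
One's-complement sum = 0xE9D4.
Checksum = ~0xE9D4 & 0xFFFF = 0x162B.

162B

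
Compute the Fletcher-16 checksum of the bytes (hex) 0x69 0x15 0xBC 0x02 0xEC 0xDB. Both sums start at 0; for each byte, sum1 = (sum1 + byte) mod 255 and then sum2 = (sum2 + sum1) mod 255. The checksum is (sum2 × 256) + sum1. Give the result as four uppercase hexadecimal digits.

9006

Running sums (mod 255):
  after byte 0 (0x69): sum1=105, sum2=105
  after byte 1 (0x15): sum1=126, sum2=231
  after byte 2 (0xBC): sum1=59, sum2=35
  after byte 3 (0x02): sum1=61, sum2=96
  after byte 4 (0xEC): sum1=42, sum2=138
  after byte 5 (0xDB): sum1=6, sum2=144
Checksum = sum2·256 + sum1 = 144·256 + 6 = 36870 = 0x9006.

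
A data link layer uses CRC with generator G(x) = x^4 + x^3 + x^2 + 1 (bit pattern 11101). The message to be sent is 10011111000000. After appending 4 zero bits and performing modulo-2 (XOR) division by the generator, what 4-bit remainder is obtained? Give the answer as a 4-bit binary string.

Append 4 zeros: 100111110000000000. Divide by 11101 (XOR where the leading bit is 1):
  pos 0: 10011 XOR 11101 = 01110
  pos 1: 11101 XOR 11101 = 00000
  pos 6: 11000 XOR 11101 = 00101
  pos 8: 10100 XOR 11101 = 01001
  pos 9: 10010 XOR 11101 = 01111
  pos 10: 11110 XOR 11101 = 00011
  pos 13: 11000 XOR 11101 = 00101
Remainder (last 4 bits) = 0101. This is the CRC / FCS.

0101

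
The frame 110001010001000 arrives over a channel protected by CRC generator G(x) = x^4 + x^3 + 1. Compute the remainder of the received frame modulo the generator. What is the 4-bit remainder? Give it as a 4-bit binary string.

Modulo-2 division of 110001010001000 by 11001:
  pos 0: 11000 XOR 11001 = 00001
  pos 4: 11010 XOR 11001 = 00011
  pos 7: 11001 XOR 11001 = 00000
Remainder = 0000 (zero — the frame passes the CRC check).

0000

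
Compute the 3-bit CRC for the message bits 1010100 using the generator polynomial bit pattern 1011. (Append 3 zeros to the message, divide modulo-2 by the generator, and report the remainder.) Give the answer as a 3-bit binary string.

Append 3 zeros: 1010100000. Divide by 1011 (XOR where the leading bit is 1):
  pos 0: 1010 XOR 1011 = 0001
  pos 3: 1100 XOR 1011 = 0111
  pos 4: 1110 XOR 1011 = 0101
  pos 5: 1010 XOR 1011 = 0001
Remainder (last 3 bits) = 010. This is the CRC / FCS.

010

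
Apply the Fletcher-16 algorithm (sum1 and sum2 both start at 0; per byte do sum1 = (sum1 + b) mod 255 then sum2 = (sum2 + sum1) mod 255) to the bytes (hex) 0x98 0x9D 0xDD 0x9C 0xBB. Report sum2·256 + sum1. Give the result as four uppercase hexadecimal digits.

006C

Running sums (mod 255):
  after byte 0 (0x98): sum1=152, sum2=152
  after byte 1 (0x9D): sum1=54, sum2=206
  after byte 2 (0xDD): sum1=20, sum2=226
  after byte 3 (0x9C): sum1=176, sum2=147
  after byte 4 (0xBB): sum1=108, sum2=0
Checksum = sum2·256 + sum1 = 0·256 + 108 = 108 = 0x006C.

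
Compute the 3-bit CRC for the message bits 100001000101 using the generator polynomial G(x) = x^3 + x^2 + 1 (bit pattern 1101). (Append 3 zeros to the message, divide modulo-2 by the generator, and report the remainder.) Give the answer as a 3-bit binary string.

011

Append 3 zeros: 100001000101000. Divide by 1101 (XOR where the leading bit is 1):
  pos 0: 1000 XOR 1101 = 0101
  pos 1: 1010 XOR 1101 = 0111
  pos 2: 1111 XOR 1101 = 0010
  pos 4: 1000 XOR 1101 = 0101
  pos 5: 1010 XOR 1101 = 0111
  pos 6: 1111 XOR 1101 = 0010
  pos 8: 1001 XOR 1101 = 0100
  pos 9: 1000 XOR 1101 = 0101
  pos 10: 1010 XOR 1101 = 0111
  pos 11: 1110 XOR 1101 = 0011
Remainder (last 3 bits) = 011. This is the CRC / FCS.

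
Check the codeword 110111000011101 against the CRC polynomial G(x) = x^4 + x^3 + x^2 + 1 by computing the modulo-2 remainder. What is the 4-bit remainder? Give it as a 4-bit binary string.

Modulo-2 division of 110111000011101 by 11101:
  pos 0: 11011 XOR 11101 = 00110
  pos 2: 11010 XOR 11101 = 00111
  pos 4: 11100 XOR 11101 = 00001
  pos 8: 10111 XOR 11101 = 01010
  pos 9: 10100 XOR 11101 = 01001
  pos 10: 10011 XOR 11101 = 01110
Remainder = 1110 (nonzero — an error is detected).

1110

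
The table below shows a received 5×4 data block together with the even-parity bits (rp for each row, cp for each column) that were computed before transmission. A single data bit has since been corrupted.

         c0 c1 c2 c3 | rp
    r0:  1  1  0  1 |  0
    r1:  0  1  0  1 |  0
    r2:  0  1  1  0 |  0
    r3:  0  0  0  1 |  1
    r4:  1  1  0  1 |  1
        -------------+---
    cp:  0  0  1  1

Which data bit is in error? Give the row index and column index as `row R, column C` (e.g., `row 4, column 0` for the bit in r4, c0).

Recompute each row's even parity and compare to rp:
  r0: data parity 1, sent rp 0 → mismatch
  r1: data parity 0, sent rp 0 → ok
  r2: data parity 0, sent rp 0 → ok
  r3: data parity 1, sent rp 1 → ok
  r4: data parity 1, sent rp 1 → ok
Recompute each column's even parity and compare to cp:
  c0: data parity 0, sent cp 0 → ok
  c1: data parity 0, sent cp 0 → ok
  c2: data parity 1, sent cp 1 → ok
  c3: data parity 0, sent cp 1 → mismatch
Exactly one row (r0) and one column (c3) fail → the flipped bit is at their intersection.

row 0, column 3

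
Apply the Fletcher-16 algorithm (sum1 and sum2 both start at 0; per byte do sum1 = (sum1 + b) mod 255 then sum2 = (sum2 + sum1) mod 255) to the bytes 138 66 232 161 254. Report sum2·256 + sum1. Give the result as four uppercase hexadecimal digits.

BA56

Running sums (mod 255):
  after byte 0 (138): sum1=138, sum2=138
  after byte 1 (66): sum1=204, sum2=87
  after byte 2 (232): sum1=181, sum2=13
  after byte 3 (161): sum1=87, sum2=100
  after byte 4 (254): sum1=86, sum2=186
Checksum = sum2·256 + sum1 = 186·256 + 86 = 47702 = 0xBA56.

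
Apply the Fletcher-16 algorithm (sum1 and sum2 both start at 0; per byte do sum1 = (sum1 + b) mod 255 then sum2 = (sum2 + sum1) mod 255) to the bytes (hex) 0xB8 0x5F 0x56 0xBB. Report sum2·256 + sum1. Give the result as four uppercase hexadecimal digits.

Running sums (mod 255):
  after byte 0 (0xB8): sum1=184, sum2=184
  after byte 1 (0x5F): sum1=24, sum2=208
  after byte 2 (0x56): sum1=110, sum2=63
  after byte 3 (0xBB): sum1=42, sum2=105
Checksum = sum2·256 + sum1 = 105·256 + 42 = 26922 = 0x692A.

692A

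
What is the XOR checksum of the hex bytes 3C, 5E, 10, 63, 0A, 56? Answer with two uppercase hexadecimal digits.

4D

XOR the bytes together:
  start with 0x3C
  0x3C ⊕ 0x5E = 0x62
  0x62 ⊕ 0x10 = 0x72
  0x72 ⊕ 0x63 = 0x11
  0x11 ⊕ 0x0A = 0x1B
  0x1B ⊕ 0x56 = 0x4D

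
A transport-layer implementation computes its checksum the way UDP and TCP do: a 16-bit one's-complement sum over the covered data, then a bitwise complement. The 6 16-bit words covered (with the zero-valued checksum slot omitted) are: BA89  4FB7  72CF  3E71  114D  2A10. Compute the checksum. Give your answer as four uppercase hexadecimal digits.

0921

One's-complement addition (fold any carry out of bit 15 back into bit 0):
  0xBA89 + 0x4FB7 = 0x10A40 → wrap carry → 0x0A41
  0x0A41 + 0x72CF = 0x07D10
  0x7D10 + 0x3E71 = 0x0BB81
  0xBB81 + 0x114D = 0x0CCCE
  0xCCCE + 0x2A10 = 0x0F6DE
One's-complement sum = 0xF6DE.
Checksum = ~0xF6DE & 0xFFFF = 0x0921.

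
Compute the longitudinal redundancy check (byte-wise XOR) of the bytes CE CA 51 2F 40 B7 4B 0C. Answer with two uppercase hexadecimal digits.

CA

XOR the bytes together:
  start with 0xCE
  0xCE ⊕ 0xCA = 0x04
  0x04 ⊕ 0x51 = 0x55
  0x55 ⊕ 0x2F = 0x7A
  0x7A ⊕ 0x40 = 0x3A
  0x3A ⊕ 0xB7 = 0x8D
  0x8D ⊕ 0x4B = 0xC6
  0xC6 ⊕ 0x0C = 0xCA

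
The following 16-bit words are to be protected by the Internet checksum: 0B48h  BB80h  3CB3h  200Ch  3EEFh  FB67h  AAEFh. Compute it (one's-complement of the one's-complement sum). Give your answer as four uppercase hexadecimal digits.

One's-complement addition (fold any carry out of bit 15 back into bit 0):
  0x0B48 + 0xBB80 = 0x0C6C8
  0xC6C8 + 0x3CB3 = 0x1037B → wrap carry → 0x037C
  0x037C + 0x200C = 0x02388
  0x2388 + 0x3EEF = 0x06277
  0x6277 + 0xFB67 = 0x15DDE → wrap carry → 0x5DDF
  0x5DDF + 0xAAEF = 0x108CE → wrap carry → 0x08CF
One's-complement sum = 0x08CF.
Checksum = ~0x08CF & 0xFFFF = 0xF730.

F730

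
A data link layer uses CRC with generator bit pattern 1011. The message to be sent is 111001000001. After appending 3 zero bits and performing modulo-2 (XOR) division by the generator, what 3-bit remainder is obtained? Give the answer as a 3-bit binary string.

100

Append 3 zeros: 111001000001000. Divide by 1011 (XOR where the leading bit is 1):
  pos 0: 1110 XOR 1011 = 0101
  pos 1: 1010 XOR 1011 = 0001
  pos 4: 1100 XOR 1011 = 0111
  pos 5: 1110 XOR 1011 = 0101
  pos 6: 1010 XOR 1011 = 0001
  pos 9: 1010 XOR 1011 = 0001
Remainder (last 3 bits) = 100. This is the CRC / FCS.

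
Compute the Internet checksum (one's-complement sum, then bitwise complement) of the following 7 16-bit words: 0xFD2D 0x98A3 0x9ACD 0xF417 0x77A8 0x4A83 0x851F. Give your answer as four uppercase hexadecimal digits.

93FD

One's-complement addition (fold any carry out of bit 15 back into bit 0):
  0xFD2D + 0x98A3 = 0x195D0 → wrap carry → 0x95D1
  0x95D1 + 0x9ACD = 0x1309E → wrap carry → 0x309F
  0x309F + 0xF417 = 0x124B6 → wrap carry → 0x24B7
  0x24B7 + 0x77A8 = 0x09C5F
  0x9C5F + 0x4A83 = 0x0E6E2
  0xE6E2 + 0x851F = 0x16C01 → wrap carry → 0x6C02
One's-complement sum = 0x6C02.
Checksum = ~0x6C02 & 0xFFFF = 0x93FD.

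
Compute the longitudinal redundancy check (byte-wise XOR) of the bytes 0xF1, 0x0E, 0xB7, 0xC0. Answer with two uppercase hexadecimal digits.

XOR the bytes together:
  start with 0xF1
  0xF1 ⊕ 0x0E = 0xFF
  0xFF ⊕ 0xB7 = 0x48
  0x48 ⊕ 0xC0 = 0x88

88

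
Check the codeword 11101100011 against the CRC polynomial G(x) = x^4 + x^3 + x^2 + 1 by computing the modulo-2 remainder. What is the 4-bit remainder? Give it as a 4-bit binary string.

Modulo-2 division of 11101100011 by 11101:
  pos 0: 11101 XOR 11101 = 00000
  pos 5: 10001 XOR 11101 = 01100
  pos 6: 11001 XOR 11101 = 00100
Remainder = 0100 (nonzero — an error is detected).

0100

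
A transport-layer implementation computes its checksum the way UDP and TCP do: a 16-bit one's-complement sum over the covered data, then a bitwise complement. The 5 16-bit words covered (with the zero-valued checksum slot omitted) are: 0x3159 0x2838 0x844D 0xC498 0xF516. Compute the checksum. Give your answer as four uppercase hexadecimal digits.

6871

One's-complement addition (fold any carry out of bit 15 back into bit 0):
  0x3159 + 0x2838 = 0x05991
  0x5991 + 0x844D = 0x0DDDE
  0xDDDE + 0xC498 = 0x1A276 → wrap carry → 0xA277
  0xA277 + 0xF516 = 0x1978D → wrap carry → 0x978E
One's-complement sum = 0x978E.
Checksum = ~0x978E & 0xFFFF = 0x6871.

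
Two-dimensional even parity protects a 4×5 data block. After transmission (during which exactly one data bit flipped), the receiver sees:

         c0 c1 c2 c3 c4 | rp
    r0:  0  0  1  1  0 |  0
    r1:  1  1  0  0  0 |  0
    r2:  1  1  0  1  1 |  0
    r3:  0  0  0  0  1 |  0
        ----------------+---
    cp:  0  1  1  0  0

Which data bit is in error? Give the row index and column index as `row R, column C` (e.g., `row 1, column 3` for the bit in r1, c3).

row 3, column 1

Recompute each row's even parity and compare to rp:
  r0: data parity 0, sent rp 0 → ok
  r1: data parity 0, sent rp 0 → ok
  r2: data parity 0, sent rp 0 → ok
  r3: data parity 1, sent rp 0 → mismatch
Recompute each column's even parity and compare to cp:
  c0: data parity 0, sent cp 0 → ok
  c1: data parity 0, sent cp 1 → mismatch
  c2: data parity 1, sent cp 1 → ok
  c3: data parity 0, sent cp 0 → ok
  c4: data parity 0, sent cp 0 → ok
Exactly one row (r3) and one column (c1) fail → the flipped bit is at their intersection.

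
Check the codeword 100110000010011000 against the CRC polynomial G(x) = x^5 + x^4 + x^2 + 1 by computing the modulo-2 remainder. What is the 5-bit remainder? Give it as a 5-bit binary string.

00000

Modulo-2 division of 100110000010011000 by 110101:
  pos 0: 100110 XOR 110101 = 010011
  pos 1: 100110 XOR 110101 = 010011
  pos 2: 100110 XOR 110101 = 010011
  pos 3: 100110 XOR 110101 = 010011
  pos 4: 100110 XOR 110101 = 010011
  pos 5: 100111 XOR 110101 = 010010
  pos 6: 100100 XOR 110101 = 010001
  pos 7: 100010 XOR 110101 = 010111
  pos 8: 101111 XOR 110101 = 011010
  pos 9: 110101 XOR 110101 = 000000
Remainder = 00000 (zero — the frame passes the CRC check).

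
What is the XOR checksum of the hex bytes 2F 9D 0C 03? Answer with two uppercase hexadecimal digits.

XOR the bytes together:
  start with 0x2F
  0x2F ⊕ 0x9D = 0xB2
  0xB2 ⊕ 0x0C = 0xBE
  0xBE ⊕ 0x03 = 0xBD

BD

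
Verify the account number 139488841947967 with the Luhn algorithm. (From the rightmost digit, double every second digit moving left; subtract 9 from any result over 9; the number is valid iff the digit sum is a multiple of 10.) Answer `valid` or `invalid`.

From the right, keep odd positions and double even positions (subtract 9 from any doubled value over 9):
  doubled (positions 2,4,...): 3 5 9 8 7 8 6 → sum 46
  kept (positions 1,3,...): 7 9 4 1 8 8 9 1 → sum 47
Total = 93.
93 mod 10 = 3, so the number is invalid.

invalid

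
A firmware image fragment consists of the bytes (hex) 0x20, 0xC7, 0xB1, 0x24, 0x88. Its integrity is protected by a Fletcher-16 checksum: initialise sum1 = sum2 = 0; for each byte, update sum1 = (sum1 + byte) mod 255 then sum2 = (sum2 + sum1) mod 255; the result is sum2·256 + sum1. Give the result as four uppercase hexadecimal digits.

Running sums (mod 255):
  after byte 0 (0x20): sum1=32, sum2=32
  after byte 1 (0xC7): sum1=231, sum2=8
  after byte 2 (0xB1): sum1=153, sum2=161
  after byte 3 (0x24): sum1=189, sum2=95
  after byte 4 (0x88): sum1=70, sum2=165
Checksum = sum2·256 + sum1 = 165·256 + 70 = 42310 = 0xA546.

A546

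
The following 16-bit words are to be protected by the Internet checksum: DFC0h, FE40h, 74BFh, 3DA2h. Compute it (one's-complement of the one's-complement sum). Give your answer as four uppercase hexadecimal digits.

6F9C

One's-complement addition (fold any carry out of bit 15 back into bit 0):
  0xDFC0 + 0xFE40 = 0x1DE00 → wrap carry → 0xDE01
  0xDE01 + 0x74BF = 0x152C0 → wrap carry → 0x52C1
  0x52C1 + 0x3DA2 = 0x09063
One's-complement sum = 0x9063.
Checksum = ~0x9063 & 0xFFFF = 0x6F9C.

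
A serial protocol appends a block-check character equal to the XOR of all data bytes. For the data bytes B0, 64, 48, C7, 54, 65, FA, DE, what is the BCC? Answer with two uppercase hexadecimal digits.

4E

XOR the bytes together:
  start with 0xB0
  0xB0 ⊕ 0x64 = 0xD4
  0xD4 ⊕ 0x48 = 0x9C
  0x9C ⊕ 0xC7 = 0x5B
  0x5B ⊕ 0x54 = 0x0F
  0x0F ⊕ 0x65 = 0x6A
  0x6A ⊕ 0xFA = 0x90
  0x90 ⊕ 0xDE = 0x4E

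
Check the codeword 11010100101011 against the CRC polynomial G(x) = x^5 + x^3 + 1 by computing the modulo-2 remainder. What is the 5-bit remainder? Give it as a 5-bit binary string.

00000

Modulo-2 division of 11010100101011 by 101001:
  pos 0: 110101 XOR 101001 = 011100
  pos 1: 111000 XOR 101001 = 010001
  pos 2: 100010 XOR 101001 = 001011
  pos 4: 101110 XOR 101001 = 000111
  pos 7: 111101 XOR 101001 = 010100
  pos 8: 101001 XOR 101001 = 000000
Remainder = 00000 (zero — the frame passes the CRC check).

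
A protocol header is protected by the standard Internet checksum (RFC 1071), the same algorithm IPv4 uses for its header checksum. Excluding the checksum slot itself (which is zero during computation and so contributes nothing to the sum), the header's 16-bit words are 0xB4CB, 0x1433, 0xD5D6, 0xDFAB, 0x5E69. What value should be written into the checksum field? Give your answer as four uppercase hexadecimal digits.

2315

One's-complement addition (fold any carry out of bit 15 back into bit 0):
  0xB4CB + 0x1433 = 0x0C8FE
  0xC8FE + 0xD5D6 = 0x19ED4 → wrap carry → 0x9ED5
  0x9ED5 + 0xDFAB = 0x17E80 → wrap carry → 0x7E81
  0x7E81 + 0x5E69 = 0x0DCEA
One's-complement sum = 0xDCEA.
Checksum = ~0xDCEA & 0xFFFF = 0x2315.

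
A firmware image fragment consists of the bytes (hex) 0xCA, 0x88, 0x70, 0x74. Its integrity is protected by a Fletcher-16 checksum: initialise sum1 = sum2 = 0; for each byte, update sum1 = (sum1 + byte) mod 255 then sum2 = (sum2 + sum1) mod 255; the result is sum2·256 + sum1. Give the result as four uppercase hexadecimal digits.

Running sums (mod 255):
  after byte 0 (0xCA): sum1=202, sum2=202
  after byte 1 (0x88): sum1=83, sum2=30
  after byte 2 (0x70): sum1=195, sum2=225
  after byte 3 (0x74): sum1=56, sum2=26
Checksum = sum2·256 + sum1 = 26·256 + 56 = 6712 = 0x1A38.

1A38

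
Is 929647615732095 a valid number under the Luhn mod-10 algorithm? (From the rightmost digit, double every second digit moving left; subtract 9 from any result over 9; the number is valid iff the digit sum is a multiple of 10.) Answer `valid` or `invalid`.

invalid

From the right, keep odd positions and double even positions (subtract 9 from any doubled value over 9):
  doubled (positions 2,4,...): 9 4 5 2 5 3 4 → sum 32
  kept (positions 1,3,...): 5 0 3 5 6 4 9 9 → sum 41
Total = 73.
73 mod 10 = 3, so the number is invalid.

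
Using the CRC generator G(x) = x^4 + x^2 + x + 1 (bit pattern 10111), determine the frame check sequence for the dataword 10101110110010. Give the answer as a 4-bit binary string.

0000

Append 4 zeros: 101011101100100000. Divide by 10111 (XOR where the leading bit is 1):
  pos 0: 10101 XOR 10111 = 00010
  pos 3: 10110 XOR 10111 = 00001
  pos 7: 11100 XOR 10111 = 01011
  pos 8: 10111 XOR 10111 = 00000
Remainder (last 4 bits) = 0000. This is the CRC / FCS.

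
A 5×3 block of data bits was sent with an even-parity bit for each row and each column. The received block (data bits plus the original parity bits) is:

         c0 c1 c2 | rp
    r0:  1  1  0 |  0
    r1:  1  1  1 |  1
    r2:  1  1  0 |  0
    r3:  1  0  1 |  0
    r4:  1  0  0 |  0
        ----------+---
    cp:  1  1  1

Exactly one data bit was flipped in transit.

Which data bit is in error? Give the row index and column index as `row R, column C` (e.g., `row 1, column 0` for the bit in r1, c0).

row 4, column 2

Recompute each row's even parity and compare to rp:
  r0: data parity 0, sent rp 0 → ok
  r1: data parity 1, sent rp 1 → ok
  r2: data parity 0, sent rp 0 → ok
  r3: data parity 0, sent rp 0 → ok
  r4: data parity 1, sent rp 0 → mismatch
Recompute each column's even parity and compare to cp:
  c0: data parity 1, sent cp 1 → ok
  c1: data parity 1, sent cp 1 → ok
  c2: data parity 0, sent cp 1 → mismatch
Exactly one row (r4) and one column (c2) fail → the flipped bit is at their intersection.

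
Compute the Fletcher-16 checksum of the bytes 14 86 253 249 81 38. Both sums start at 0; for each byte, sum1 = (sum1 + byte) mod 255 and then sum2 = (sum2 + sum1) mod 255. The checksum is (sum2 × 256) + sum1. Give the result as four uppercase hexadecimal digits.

Running sums (mod 255):
  after byte 0 (14): sum1=14, sum2=14
  after byte 1 (86): sum1=100, sum2=114
  after byte 2 (253): sum1=98, sum2=212
  after byte 3 (249): sum1=92, sum2=49
  after byte 4 (81): sum1=173, sum2=222
  after byte 5 (38): sum1=211, sum2=178
Checksum = sum2·256 + sum1 = 178·256 + 211 = 45779 = 0xB2D3.

B2D3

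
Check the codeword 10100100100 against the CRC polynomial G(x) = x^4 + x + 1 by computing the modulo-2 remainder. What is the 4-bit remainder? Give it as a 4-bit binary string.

Modulo-2 division of 10100100100 by 10011:
  pos 0: 10100 XOR 10011 = 00111
  pos 2: 11110 XOR 10011 = 01101
  pos 3: 11010 XOR 10011 = 01001
  pos 4: 10011 XOR 10011 = 00000
Remainder = 0000 (zero — the frame passes the CRC check).

0000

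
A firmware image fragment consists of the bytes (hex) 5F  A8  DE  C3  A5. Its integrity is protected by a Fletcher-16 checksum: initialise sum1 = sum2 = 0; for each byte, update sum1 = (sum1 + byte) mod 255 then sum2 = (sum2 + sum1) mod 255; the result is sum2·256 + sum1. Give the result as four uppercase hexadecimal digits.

4950

Running sums (mod 255):
  after byte 0 (5F): sum1=95, sum2=95
  after byte 1 (A8): sum1=8, sum2=103
  after byte 2 (DE): sum1=230, sum2=78
  after byte 3 (C3): sum1=170, sum2=248
  after byte 4 (A5): sum1=80, sum2=73
Checksum = sum2·256 + sum1 = 73·256 + 80 = 18768 = 0x4950.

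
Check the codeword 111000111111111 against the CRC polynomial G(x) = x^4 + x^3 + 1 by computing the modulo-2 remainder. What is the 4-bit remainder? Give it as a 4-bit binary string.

0010

Modulo-2 division of 111000111111111 by 11001:
  pos 0: 11100 XOR 11001 = 00101
  pos 2: 10101 XOR 11001 = 01100
  pos 3: 11001 XOR 11001 = 00000
  pos 8: 11111 XOR 11001 = 00110
  pos 10: 11011 XOR 11001 = 00010
Remainder = 0010 (nonzero — an error is detected).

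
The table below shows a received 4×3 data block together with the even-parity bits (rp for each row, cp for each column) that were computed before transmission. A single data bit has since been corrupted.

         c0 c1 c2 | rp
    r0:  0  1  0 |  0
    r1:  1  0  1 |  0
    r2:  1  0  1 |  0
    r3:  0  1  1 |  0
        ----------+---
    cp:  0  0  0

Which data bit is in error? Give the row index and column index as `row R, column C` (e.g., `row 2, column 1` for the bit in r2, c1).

Recompute each row's even parity and compare to rp:
  r0: data parity 1, sent rp 0 → mismatch
  r1: data parity 0, sent rp 0 → ok
  r2: data parity 0, sent rp 0 → ok
  r3: data parity 0, sent rp 0 → ok
Recompute each column's even parity and compare to cp:
  c0: data parity 0, sent cp 0 → ok
  c1: data parity 0, sent cp 0 → ok
  c2: data parity 1, sent cp 0 → mismatch
Exactly one row (r0) and one column (c2) fail → the flipped bit is at their intersection.

row 0, column 2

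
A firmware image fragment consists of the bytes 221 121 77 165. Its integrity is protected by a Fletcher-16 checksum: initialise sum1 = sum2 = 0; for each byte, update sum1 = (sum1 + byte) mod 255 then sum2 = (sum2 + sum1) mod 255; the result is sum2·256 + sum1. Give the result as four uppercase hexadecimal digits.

Running sums (mod 255):
  after byte 0 (221): sum1=221, sum2=221
  after byte 1 (121): sum1=87, sum2=53
  after byte 2 (77): sum1=164, sum2=217
  after byte 3 (165): sum1=74, sum2=36
Checksum = sum2·256 + sum1 = 36·256 + 74 = 9290 = 0x244A.

244A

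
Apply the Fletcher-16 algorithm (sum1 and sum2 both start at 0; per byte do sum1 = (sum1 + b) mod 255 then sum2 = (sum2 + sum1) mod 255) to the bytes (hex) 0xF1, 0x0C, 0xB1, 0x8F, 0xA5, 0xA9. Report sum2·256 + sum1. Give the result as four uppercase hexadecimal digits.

Running sums (mod 255):
  after byte 0 (0xF1): sum1=241, sum2=241
  after byte 1 (0x0C): sum1=253, sum2=239
  after byte 2 (0xB1): sum1=175, sum2=159
  after byte 3 (0x8F): sum1=63, sum2=222
  after byte 4 (0xA5): sum1=228, sum2=195
  after byte 5 (0xA9): sum1=142, sum2=82
Checksum = sum2·256 + sum1 = 82·256 + 142 = 21134 = 0x528E.

528E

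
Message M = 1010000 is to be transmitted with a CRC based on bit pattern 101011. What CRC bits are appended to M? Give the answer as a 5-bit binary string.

Append 5 zeros: 101000000000. Divide by 101011 (XOR where the leading bit is 1):
  pos 0: 101000 XOR 101011 = 000011
  pos 4: 110000 XOR 101011 = 011011
  pos 5: 110110 XOR 101011 = 011101
  pos 6: 111010 XOR 101011 = 010001
Remainder (last 5 bits) = 10001. This is the CRC / FCS.

10001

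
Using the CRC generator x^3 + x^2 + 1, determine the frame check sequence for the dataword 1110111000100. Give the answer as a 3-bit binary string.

Append 3 zeros: 1110111000100000. Divide by 1101 (XOR where the leading bit is 1):
  pos 0: 1110 XOR 1101 = 0011
  pos 2: 1111 XOR 1101 = 0010
  pos 4: 1010 XOR 1101 = 0111
  pos 5: 1110 XOR 1101 = 0011
  pos 7: 1101 XOR 1101 = 0000
Remainder (last 3 bits) = 000. This is the CRC / FCS.

000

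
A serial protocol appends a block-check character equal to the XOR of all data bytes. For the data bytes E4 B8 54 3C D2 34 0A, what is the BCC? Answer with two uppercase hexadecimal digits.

D8

XOR the bytes together:
  start with 0xE4
  0xE4 ⊕ 0xB8 = 0x5C
  0x5C ⊕ 0x54 = 0x08
  0x08 ⊕ 0x3C = 0x34
  0x34 ⊕ 0xD2 = 0xE6
  0xE6 ⊕ 0x34 = 0xD2
  0xD2 ⊕ 0x0A = 0xD8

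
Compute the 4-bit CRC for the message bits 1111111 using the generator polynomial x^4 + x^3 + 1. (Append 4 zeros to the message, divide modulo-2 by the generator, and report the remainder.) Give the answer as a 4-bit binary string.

1011

Append 4 zeros: 11111110000. Divide by 11001 (XOR where the leading bit is 1):
  pos 0: 11111 XOR 11001 = 00110
  pos 2: 11011 XOR 11001 = 00010
  pos 5: 10000 XOR 11001 = 01001
  pos 6: 10010 XOR 11001 = 01011
Remainder (last 4 bits) = 1011. This is the CRC / FCS.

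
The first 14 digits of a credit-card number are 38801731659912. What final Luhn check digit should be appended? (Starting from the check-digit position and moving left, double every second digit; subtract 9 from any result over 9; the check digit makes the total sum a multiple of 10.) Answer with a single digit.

Partial digits right→left: 2 1 9 9 5 6 1 3 7 1 0 8 8 3
Double every second digit counting from the check-digit position (so the 1st, 3rd, 5th, ... of the partial from the right).
  doubled (with −9 where >9): 4 9 1 2 5 0 7 → sum 28
  kept as-is: 1 9 6 3 1 8 3 → sum 31
Total = 28 + 31 = 59.
Check digit = (10 − (59 mod 10)) mod 10 = 1.

1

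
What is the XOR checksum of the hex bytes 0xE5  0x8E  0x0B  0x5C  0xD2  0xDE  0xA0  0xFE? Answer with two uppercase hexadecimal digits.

XOR the bytes together:
  start with 0xE5
  0xE5 ⊕ 0x8E = 0x6B
  0x6B ⊕ 0x0B = 0x60
  0x60 ⊕ 0x5C = 0x3C
  0x3C ⊕ 0xD2 = 0xEE
  0xEE ⊕ 0xDE = 0x30
  0x30 ⊕ 0xA0 = 0x90
  0x90 ⊕ 0xFE = 0x6E

6E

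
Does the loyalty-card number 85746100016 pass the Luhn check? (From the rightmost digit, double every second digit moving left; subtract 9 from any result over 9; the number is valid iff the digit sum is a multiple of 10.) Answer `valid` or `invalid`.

From the right, keep odd positions and double even positions (subtract 9 from any doubled value over 9):
  doubled (positions 2,4,...): 2 0 2 8 1 → sum 13
  kept (positions 1,3,...): 6 0 0 6 7 8 → sum 27
Total = 40.
40 mod 10 = 0, so the number is valid.

valid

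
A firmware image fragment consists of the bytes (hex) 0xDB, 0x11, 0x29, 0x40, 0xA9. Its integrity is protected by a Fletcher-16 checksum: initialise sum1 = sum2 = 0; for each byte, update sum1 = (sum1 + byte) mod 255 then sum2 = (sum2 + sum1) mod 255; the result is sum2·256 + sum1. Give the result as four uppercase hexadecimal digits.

Running sums (mod 255):
  after byte 0 (0xDB): sum1=219, sum2=219
  after byte 1 (0x11): sum1=236, sum2=200
  after byte 2 (0x29): sum1=22, sum2=222
  after byte 3 (0x40): sum1=86, sum2=53
  after byte 4 (0xA9): sum1=0, sum2=53
Checksum = sum2·256 + sum1 = 53·256 + 0 = 13568 = 0x3500.

3500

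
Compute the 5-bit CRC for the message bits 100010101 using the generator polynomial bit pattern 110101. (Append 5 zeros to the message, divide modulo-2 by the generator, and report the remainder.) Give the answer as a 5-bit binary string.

Append 5 zeros: 10001010100000. Divide by 110101 (XOR where the leading bit is 1):
  pos 0: 100010 XOR 110101 = 010111
  pos 1: 101111 XOR 110101 = 011010
  pos 2: 110100 XOR 110101 = 000001
  pos 7: 110000 XOR 110101 = 000101
Remainder (last 5 bits) = 01010. This is the CRC / FCS.

01010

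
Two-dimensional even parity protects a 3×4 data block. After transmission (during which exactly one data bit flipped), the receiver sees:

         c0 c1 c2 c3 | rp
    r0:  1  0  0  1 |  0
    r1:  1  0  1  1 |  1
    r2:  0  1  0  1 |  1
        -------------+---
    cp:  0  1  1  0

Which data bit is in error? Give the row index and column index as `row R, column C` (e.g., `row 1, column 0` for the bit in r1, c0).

Recompute each row's even parity and compare to rp:
  r0: data parity 0, sent rp 0 → ok
  r1: data parity 1, sent rp 1 → ok
  r2: data parity 0, sent rp 1 → mismatch
Recompute each column's even parity and compare to cp:
  c0: data parity 0, sent cp 0 → ok
  c1: data parity 1, sent cp 1 → ok
  c2: data parity 1, sent cp 1 → ok
  c3: data parity 1, sent cp 0 → mismatch
Exactly one row (r2) and one column (c3) fail → the flipped bit is at their intersection.

row 2, column 3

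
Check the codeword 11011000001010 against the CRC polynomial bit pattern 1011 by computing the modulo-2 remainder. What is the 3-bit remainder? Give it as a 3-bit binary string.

Modulo-2 division of 11011000001010 by 1011:
  pos 0: 1101 XOR 1011 = 0110
  pos 1: 1101 XOR 1011 = 0110
  pos 2: 1100 XOR 1011 = 0111
  pos 3: 1110 XOR 1011 = 0101
  pos 4: 1010 XOR 1011 = 0001
  pos 7: 1001 XOR 1011 = 0010
  pos 9: 1001 XOR 1011 = 0010
Remainder = 100 (nonzero — an error is detected).

100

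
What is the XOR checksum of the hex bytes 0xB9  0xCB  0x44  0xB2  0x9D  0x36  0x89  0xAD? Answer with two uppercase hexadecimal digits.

0B

XOR the bytes together:
  start with 0xB9
  0xB9 ⊕ 0xCB = 0x72
  0x72 ⊕ 0x44 = 0x36
  0x36 ⊕ 0xB2 = 0x84
  0x84 ⊕ 0x9D = 0x19
  0x19 ⊕ 0x36 = 0x2F
  0x2F ⊕ 0x89 = 0xA6
  0xA6 ⊕ 0xAD = 0x0B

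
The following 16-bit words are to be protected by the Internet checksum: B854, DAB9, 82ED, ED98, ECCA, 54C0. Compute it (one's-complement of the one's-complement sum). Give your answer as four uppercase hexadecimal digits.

BADF

One's-complement addition (fold any carry out of bit 15 back into bit 0):
  0xB854 + 0xDAB9 = 0x1930D → wrap carry → 0x930E
  0x930E + 0x82ED = 0x115FB → wrap carry → 0x15FC
  0x15FC + 0xED98 = 0x10394 → wrap carry → 0x0395
  0x0395 + 0xECCA = 0x0F05F
  0xF05F + 0x54C0 = 0x1451F → wrap carry → 0x4520
One's-complement sum = 0x4520.
Checksum = ~0x4520 & 0xFFFF = 0xBADF.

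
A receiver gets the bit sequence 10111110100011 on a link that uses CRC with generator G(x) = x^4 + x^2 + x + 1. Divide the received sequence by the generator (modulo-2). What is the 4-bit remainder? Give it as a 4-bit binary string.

1110

Modulo-2 division of 10111110100011 by 10111:
  pos 0: 10111 XOR 10111 = 00000
  pos 5: 11010 XOR 10111 = 01101
  pos 6: 11010 XOR 10111 = 01101
  pos 7: 11010 XOR 10111 = 01101
  pos 8: 11011 XOR 10111 = 01100
  pos 9: 11001 XOR 10111 = 01110
Remainder = 1110 (nonzero — an error is detected).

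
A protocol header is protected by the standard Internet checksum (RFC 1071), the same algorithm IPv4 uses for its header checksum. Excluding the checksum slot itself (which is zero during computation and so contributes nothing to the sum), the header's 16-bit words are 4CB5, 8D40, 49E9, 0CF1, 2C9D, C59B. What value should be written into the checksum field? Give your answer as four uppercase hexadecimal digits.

One's-complement addition (fold any carry out of bit 15 back into bit 0):
  0x4CB5 + 0x8D40 = 0x0D9F5
  0xD9F5 + 0x49E9 = 0x123DE → wrap carry → 0x23DF
  0x23DF + 0x0CF1 = 0x030D0
  0x30D0 + 0x2C9D = 0x05D6D
  0x5D6D + 0xC59B = 0x12308 → wrap carry → 0x2309
One's-complement sum = 0x2309.
Checksum = ~0x2309 & 0xFFFF = 0xDCF6.

DCF6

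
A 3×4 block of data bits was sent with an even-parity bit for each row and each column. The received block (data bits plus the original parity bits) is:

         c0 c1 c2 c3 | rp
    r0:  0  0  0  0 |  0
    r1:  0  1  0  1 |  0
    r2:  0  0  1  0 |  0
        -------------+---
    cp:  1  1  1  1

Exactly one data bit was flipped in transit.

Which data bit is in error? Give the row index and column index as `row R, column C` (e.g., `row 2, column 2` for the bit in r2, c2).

Recompute each row's even parity and compare to rp:
  r0: data parity 0, sent rp 0 → ok
  r1: data parity 0, sent rp 0 → ok
  r2: data parity 1, sent rp 0 → mismatch
Recompute each column's even parity and compare to cp:
  c0: data parity 0, sent cp 1 → mismatch
  c1: data parity 1, sent cp 1 → ok
  c2: data parity 1, sent cp 1 → ok
  c3: data parity 1, sent cp 1 → ok
Exactly one row (r2) and one column (c0) fail → the flipped bit is at their intersection.

row 2, column 0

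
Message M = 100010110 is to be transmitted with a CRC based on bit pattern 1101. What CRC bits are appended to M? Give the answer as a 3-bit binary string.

010

Append 3 zeros: 100010110000. Divide by 1101 (XOR where the leading bit is 1):
  pos 0: 1000 XOR 1101 = 0101
  pos 1: 1011 XOR 1101 = 0110
  pos 2: 1100 XOR 1101 = 0001
  pos 5: 1110 XOR 1101 = 0011
  pos 7: 1100 XOR 1101 = 0001
Remainder (last 3 bits) = 010. This is the CRC / FCS.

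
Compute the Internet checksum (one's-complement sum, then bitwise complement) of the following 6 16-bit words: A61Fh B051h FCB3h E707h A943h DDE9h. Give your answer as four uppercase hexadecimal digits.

3EA5

One's-complement addition (fold any carry out of bit 15 back into bit 0):
  0xA61F + 0xB051 = 0x15670 → wrap carry → 0x5671
  0x5671 + 0xFCB3 = 0x15324 → wrap carry → 0x5325
  0x5325 + 0xE707 = 0x13A2C → wrap carry → 0x3A2D
  0x3A2D + 0xA943 = 0x0E370
  0xE370 + 0xDDE9 = 0x1C159 → wrap carry → 0xC15A
One's-complement sum = 0xC15A.
Checksum = ~0xC15A & 0xFFFF = 0x3EA5.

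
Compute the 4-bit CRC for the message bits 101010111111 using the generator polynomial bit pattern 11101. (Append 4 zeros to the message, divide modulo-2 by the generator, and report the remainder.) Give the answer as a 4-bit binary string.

0010

Append 4 zeros: 1010101111110000. Divide by 11101 (XOR where the leading bit is 1):
  pos 0: 10101 XOR 11101 = 01000
  pos 1: 10000 XOR 11101 = 01101
  pos 2: 11011 XOR 11101 = 00110
  pos 4: 11011 XOR 11101 = 00110
  pos 6: 11011 XOR 11101 = 00110
  pos 8: 11010 XOR 11101 = 00111
  pos 10: 11100 XOR 11101 = 00001
Remainder (last 4 bits) = 0010. This is the CRC / FCS.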